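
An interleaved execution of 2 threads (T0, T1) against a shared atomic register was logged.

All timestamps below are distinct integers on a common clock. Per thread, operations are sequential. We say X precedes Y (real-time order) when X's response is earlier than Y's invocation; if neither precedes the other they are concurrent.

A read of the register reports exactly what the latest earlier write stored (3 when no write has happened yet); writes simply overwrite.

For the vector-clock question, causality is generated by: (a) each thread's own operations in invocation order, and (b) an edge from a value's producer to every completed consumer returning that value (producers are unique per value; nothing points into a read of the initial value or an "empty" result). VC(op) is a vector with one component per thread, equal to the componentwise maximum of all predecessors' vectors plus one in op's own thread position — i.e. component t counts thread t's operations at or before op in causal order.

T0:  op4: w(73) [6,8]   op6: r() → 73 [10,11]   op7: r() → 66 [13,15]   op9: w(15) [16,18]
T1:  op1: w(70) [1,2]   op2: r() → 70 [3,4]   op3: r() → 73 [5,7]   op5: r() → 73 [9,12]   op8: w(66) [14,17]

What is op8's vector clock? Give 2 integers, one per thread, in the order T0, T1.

(1, 5)

no predecessors for op1 (invoked 1): T1 increments from zero → (0, 1)
no predecessors for op4 (invoked 6): T0 increments from zero → (1, 0)
from VC(op1)=(0, 1), op2 (invoked 3) maxes components and bumps T1 → (0, 2)
from VC(op4)=(1, 0), op6 (invoked 10) maxes components and bumps T0 → (2, 0)
from VC(op2)=(0, 2), VC(op4)=(1, 0), op3 (invoked 5) maxes components and bumps T1 → (1, 3)
from VC(op3)=(1, 3), VC(op4)=(1, 0), op5 (invoked 9) maxes components and bumps T1 → (1, 4)
from VC(op5)=(1, 4), op8 (invoked 14) maxes components and bumps T1 → (1, 5)
from VC(op6)=(2, 0), VC(op8)=(1, 5), op7 (invoked 13) maxes components and bumps T0 → (3, 5)
from VC(op7)=(3, 5), op9 (invoked 16) maxes components and bumps T0 → (4, 5)
target: VC(op8) = (1, 5)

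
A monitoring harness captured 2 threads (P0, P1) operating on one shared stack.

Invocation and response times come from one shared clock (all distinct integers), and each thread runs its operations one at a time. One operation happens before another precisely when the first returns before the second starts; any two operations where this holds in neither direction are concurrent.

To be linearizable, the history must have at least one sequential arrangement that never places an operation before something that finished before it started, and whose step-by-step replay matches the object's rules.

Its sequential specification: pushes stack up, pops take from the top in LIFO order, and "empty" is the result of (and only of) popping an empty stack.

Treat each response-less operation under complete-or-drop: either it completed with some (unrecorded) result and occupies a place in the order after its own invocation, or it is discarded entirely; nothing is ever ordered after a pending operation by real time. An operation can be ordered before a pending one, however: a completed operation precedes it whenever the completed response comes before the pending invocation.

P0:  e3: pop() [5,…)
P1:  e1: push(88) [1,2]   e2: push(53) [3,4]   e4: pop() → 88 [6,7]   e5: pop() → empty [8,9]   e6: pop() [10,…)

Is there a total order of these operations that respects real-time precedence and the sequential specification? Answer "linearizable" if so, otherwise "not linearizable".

witness order: e1, e2, e3, e4, e5
after step 1 (e1 push(88)): stack <88>
after step 2 (e2 push(53)): stack <88,53>
after step 3 (e3 pop() (pending, included)): stack <88>
after step 4 (e4 pop() → 88): stack <>
after step 5 (e5 pop() → empty): stack <>

linearizable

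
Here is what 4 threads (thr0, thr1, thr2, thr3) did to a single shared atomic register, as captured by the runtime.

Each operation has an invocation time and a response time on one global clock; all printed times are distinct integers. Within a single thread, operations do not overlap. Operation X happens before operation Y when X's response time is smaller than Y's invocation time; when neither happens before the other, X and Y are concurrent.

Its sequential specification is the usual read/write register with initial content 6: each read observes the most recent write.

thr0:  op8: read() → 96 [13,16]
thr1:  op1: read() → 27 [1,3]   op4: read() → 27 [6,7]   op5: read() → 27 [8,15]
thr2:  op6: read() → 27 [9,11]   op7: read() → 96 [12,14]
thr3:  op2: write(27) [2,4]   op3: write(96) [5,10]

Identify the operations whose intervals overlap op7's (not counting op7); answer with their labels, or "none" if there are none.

op5, op8

op7 spans [12,14]: anything still running between times 12 and 14 counts as concurrent
op1 [1,3]: before
op2 [2,4]: before
op3 [5,10]: before
op4 [6,7]: before
op5 [8,15]: concurrent
op6 [9,11]: before
op8 [13,16]: concurrent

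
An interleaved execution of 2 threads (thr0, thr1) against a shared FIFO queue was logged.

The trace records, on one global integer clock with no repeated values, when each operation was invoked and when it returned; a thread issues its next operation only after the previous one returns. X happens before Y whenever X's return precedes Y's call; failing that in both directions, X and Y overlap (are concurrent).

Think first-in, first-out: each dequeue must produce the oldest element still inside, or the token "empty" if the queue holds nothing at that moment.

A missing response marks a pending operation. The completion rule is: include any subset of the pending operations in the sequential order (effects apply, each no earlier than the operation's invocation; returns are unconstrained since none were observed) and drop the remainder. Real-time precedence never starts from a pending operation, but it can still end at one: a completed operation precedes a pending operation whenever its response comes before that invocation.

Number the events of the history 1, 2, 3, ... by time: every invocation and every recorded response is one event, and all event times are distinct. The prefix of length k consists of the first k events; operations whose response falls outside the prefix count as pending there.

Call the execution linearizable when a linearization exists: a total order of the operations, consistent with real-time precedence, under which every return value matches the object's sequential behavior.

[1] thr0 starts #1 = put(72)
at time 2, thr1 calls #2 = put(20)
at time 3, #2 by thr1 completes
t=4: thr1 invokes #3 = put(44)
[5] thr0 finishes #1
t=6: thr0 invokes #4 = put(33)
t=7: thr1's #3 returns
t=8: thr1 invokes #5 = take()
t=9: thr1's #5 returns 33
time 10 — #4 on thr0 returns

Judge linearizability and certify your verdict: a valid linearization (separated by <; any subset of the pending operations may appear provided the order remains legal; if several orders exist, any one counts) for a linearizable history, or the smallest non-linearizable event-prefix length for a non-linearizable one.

not linearizable — minimal violating prefix: 9 events

events 1..8 are fine; event 9 — the response of #5 at time 9 — makes the prefix non-linearizable
real-time-consistent orders of the 4 completed operations: 3 — all fail the FIFO queue replay
include/drop combinations of the 1 pending operation (#4) were all tried; none helps
for example #1, #2, #3, #5 (pending dropped) fails at step 4: #5 take() → 33 is not legal there
for example #2, #1, #3, #5 (pending dropped) fails at step 4: #5 take() → 33 is not legal there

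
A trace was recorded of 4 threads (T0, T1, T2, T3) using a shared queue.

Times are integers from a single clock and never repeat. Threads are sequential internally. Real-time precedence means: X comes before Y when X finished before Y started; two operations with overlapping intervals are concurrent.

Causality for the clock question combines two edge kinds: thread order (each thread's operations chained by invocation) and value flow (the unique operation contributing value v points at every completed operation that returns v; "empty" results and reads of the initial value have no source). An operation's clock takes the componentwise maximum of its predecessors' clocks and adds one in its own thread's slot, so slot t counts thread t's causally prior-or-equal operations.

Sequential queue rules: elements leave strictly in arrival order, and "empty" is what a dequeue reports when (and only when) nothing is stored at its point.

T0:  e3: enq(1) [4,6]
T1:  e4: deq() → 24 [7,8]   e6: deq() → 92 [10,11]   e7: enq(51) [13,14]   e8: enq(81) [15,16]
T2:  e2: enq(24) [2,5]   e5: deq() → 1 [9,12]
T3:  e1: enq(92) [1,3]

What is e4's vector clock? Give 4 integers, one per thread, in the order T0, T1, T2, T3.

(0, 1, 1, 0)

VC(e1, invoked at 1): no causal predecessors; +1 on T3 → (0, 0, 0, 1)
VC(e2, invoked at 2): no causal predecessors; +1 on T2 → (0, 0, 1, 0)
VC(e3, invoked at 4): no causal predecessors; +1 on T0 → (1, 0, 0, 0)
VC(e4, invoked at 7): max of VC(e2)=(0, 0, 1, 0), then +1 on thread T1 → (0, 1, 1, 0)
VC(e5, invoked at 9): max of VC(e2)=(0, 0, 1, 0), VC(e3)=(1, 0, 0, 0), then +1 on thread T2 → (1, 0, 2, 0)
VC(e6, invoked at 10): max of VC(e1)=(0, 0, 0, 1), VC(e4)=(0, 1, 1, 0), then +1 on thread T1 → (0, 2, 1, 1)
VC(e7, invoked at 13): max of VC(e6)=(0, 2, 1, 1), then +1 on thread T1 → (0, 3, 1, 1)
VC(e8, invoked at 15): max of VC(e7)=(0, 3, 1, 1), then +1 on thread T1 → (0, 4, 1, 1)
target: VC(e4) = (0, 1, 1, 0)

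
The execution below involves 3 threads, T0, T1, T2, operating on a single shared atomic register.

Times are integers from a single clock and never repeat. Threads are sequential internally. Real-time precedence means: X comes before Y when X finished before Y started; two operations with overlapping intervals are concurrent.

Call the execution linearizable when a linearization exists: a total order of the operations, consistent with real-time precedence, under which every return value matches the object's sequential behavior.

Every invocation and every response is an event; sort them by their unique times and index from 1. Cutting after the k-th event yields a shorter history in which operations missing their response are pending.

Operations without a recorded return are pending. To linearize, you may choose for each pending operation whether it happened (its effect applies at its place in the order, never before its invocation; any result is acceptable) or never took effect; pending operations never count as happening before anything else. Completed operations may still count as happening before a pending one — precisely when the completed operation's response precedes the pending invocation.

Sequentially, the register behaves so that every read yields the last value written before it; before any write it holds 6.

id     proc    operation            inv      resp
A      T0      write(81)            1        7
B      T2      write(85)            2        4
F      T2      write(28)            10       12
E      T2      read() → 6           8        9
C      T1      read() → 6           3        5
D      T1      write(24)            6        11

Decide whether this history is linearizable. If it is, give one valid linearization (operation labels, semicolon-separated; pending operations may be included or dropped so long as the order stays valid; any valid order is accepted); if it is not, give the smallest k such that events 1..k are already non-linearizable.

through event 8 a valid linearization exists; event 9 (E responding at time 9) ends that
checked exhaustively: 6 real-time-consistent orders of 4 completed operations, zero legal atomic register replays
no completion choice of the 1 pending operation (D) rescues it — every subset was tried
one such order, A, B, C, E (pending dropped), breaks at step 3 where C read() → 6 is illegal
one such order, A, C, B, E (pending dropped), breaks at step 2 where C read() → 6 is illegal

not linearizable — minimal violating prefix: 9 events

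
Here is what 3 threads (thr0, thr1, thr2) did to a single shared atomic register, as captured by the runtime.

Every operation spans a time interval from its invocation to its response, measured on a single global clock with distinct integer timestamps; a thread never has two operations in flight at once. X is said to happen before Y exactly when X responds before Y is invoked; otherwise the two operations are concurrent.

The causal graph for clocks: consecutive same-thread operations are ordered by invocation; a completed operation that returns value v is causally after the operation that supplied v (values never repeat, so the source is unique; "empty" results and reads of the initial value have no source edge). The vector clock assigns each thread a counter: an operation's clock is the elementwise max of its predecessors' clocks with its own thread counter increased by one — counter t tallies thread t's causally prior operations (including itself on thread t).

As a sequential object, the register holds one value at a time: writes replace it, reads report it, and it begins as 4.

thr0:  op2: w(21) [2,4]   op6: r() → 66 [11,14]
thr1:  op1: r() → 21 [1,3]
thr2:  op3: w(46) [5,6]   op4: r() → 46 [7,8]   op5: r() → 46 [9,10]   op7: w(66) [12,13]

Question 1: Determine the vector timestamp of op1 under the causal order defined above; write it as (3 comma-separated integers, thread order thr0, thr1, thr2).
VC(op3, invoked at 5): no causal predecessors; +1 on thr2 → (0, 0, 1)
VC(op2, invoked at 2): no causal predecessors; +1 on thr0 → (1, 0, 0)
merge at op4 (invoked 7): VC(op3)=(0, 0, 1), own-thread bump on thr2 → (0, 0, 2)
merge at op1 (invoked 1): VC(op2)=(1, 0, 0), own-thread bump on thr1 → (1, 1, 0)
merge at op5 (invoked 9): VC(op3)=(0, 0, 1), VC(op4)=(0, 0, 2), own-thread bump on thr2 → (0, 0, 3)
merge at op7 (invoked 12): VC(op5)=(0, 0, 3), own-thread bump on thr2 → (0, 0, 4)
merge at op6 (invoked 11): VC(op2)=(1, 0, 0), VC(op7)=(0, 0, 4), own-thread bump on thr0 → (2, 0, 4)
target: VC(op1) = (1, 1, 0)

(1, 1, 0)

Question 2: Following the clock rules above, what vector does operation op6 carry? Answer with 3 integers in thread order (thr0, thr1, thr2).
invoked at 5, op3 has no predecessors; its own thr2 bump gives (0, 0, 1)
invoked at 2, op2 has no predecessors; its own thr0 bump gives (1, 0, 0)
op4, invoked 7, takes VC(op3)=(0, 0, 1) under max, adds 1 for thr2 → (0, 0, 2)
op1, invoked 1, takes VC(op2)=(1, 0, 0) under max, adds 1 for thr1 → (1, 1, 0)
op5, invoked 9, takes VC(op3)=(0, 0, 1), VC(op4)=(0, 0, 2) under max, adds 1 for thr2 → (0, 0, 3)
op7, invoked 12, takes VC(op5)=(0, 0, 3) under max, adds 1 for thr2 → (0, 0, 4)
op6, invoked 11, takes VC(op2)=(1, 0, 0), VC(op7)=(0, 0, 4) under max, adds 1 for thr0 → (2, 0, 4)
target: VC(op6) = (2, 0, 4)

(2, 0, 4)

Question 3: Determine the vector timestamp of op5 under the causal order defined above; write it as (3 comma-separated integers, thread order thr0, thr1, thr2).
no predecessors for op3 (invoked 5): thr2 increments from zero → (0, 0, 1)
no predecessors for op2 (invoked 2): thr0 increments from zero → (1, 0, 0)
op4 (invocation 7): componentwise max over VC(op3)=(0, 0, 1), +1 at thr2, giving (0, 0, 2)
op1 (invocation 1): componentwise max over VC(op2)=(1, 0, 0), +1 at thr1, giving (1, 1, 0)
op5 (invocation 9): componentwise max over VC(op3)=(0, 0, 1), VC(op4)=(0, 0, 2), +1 at thr2, giving (0, 0, 3)
op7 (invocation 12): componentwise max over VC(op5)=(0, 0, 3), +1 at thr2, giving (0, 0, 4)
op6 (invocation 11): componentwise max over VC(op2)=(1, 0, 0), VC(op7)=(0, 0, 4), +1 at thr0, giving (2, 0, 4)
target: VC(op5) = (0, 0, 3)

(0, 0, 3)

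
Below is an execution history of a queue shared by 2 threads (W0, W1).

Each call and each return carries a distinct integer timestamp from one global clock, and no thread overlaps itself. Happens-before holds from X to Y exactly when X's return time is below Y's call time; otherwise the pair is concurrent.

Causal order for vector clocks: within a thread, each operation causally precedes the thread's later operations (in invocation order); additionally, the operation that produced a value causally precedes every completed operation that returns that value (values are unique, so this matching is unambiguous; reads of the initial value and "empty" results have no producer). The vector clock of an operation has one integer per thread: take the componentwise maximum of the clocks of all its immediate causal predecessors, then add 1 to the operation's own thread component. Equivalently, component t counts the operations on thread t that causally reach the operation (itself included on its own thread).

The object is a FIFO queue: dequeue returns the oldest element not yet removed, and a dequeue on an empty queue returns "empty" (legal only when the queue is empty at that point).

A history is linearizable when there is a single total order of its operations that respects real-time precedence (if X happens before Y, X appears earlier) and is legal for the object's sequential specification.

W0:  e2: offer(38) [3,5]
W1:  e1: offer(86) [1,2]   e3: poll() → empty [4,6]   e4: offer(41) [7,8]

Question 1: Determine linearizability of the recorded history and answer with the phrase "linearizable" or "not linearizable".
not linearizable

prefix check: 1..5 passes, 1..6 fails once e3's time-6 response joins
checked exhaustively: 2 real-time-consistent orders of 3 completed operations, zero legal queue replays
take e1, e2, e3: step 3 already fails, because e3 poll() → empty cannot occur there
take e1, e3, e2: step 2 already fails, because e3 poll() → empty cannot occur there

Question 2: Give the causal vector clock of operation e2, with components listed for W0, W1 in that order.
(1, 0)

e1 (invocation 1): nothing precedes it; W1's component alone gives (0, 1)
e2 (invocation 3): nothing precedes it; W0's component alone gives (1, 0)
merge at e3 (invoked 4): VC(e1)=(0, 1), own-thread bump on W1 → (0, 2)
merge at e4 (invoked 7): VC(e3)=(0, 2), own-thread bump on W1 → (0, 3)
target: VC(e2) = (1, 0)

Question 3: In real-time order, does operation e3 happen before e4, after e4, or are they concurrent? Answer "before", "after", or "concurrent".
before

e3 spans [4,6], e4 spans [7,8]
resp(e3)=6 < inv(e4)=7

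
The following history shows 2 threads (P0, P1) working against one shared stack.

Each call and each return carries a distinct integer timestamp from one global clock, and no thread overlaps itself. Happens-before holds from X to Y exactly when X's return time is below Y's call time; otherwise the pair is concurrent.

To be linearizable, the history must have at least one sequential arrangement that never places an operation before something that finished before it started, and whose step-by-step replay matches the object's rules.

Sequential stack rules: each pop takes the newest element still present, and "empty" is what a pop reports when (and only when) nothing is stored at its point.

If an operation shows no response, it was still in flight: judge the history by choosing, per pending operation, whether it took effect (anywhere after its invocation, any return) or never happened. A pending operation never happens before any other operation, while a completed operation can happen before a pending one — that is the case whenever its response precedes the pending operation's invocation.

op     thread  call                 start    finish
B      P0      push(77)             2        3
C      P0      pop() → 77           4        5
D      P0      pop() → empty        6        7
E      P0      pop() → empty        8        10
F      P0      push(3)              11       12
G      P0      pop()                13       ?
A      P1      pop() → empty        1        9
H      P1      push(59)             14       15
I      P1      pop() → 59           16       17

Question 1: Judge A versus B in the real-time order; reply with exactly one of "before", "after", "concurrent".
concurrent

A spans [1,9], B spans [2,3]
the intervals overlap in both directions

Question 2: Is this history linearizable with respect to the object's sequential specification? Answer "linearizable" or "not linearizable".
linearizable

one valid linearization: A, B, C, D, E, F, G, H, I
after step 1 (A pop() → empty): stack <>
after step 2 (B push(77)): stack <77>
after step 3 (C pop() → 77): stack <>
after step 4 (D pop() → empty): stack <>
after step 5 (E pop() → empty): stack <>
after step 6 (F push(3)): stack <3>
after step 7 (G pop() (pending, included)): stack <>
after step 8 (H push(59)): stack <59>
after step 9 (I pop() → 59): stack <>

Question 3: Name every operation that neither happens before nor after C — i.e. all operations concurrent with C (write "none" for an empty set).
A

C runs from 4 to 5; window-overlapping ops are concurrent
A [1,9]: concurrent
B [2,3]: before
D [6,7]: after
E [8,10]: after
F [11,12]: after
G [13,…): after
H [14,15]: after
I [16,17]: after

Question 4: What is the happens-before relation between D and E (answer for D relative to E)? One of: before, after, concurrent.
before

D spans [6,7], E spans [8,10]
resp(D)=7 < inv(E)=8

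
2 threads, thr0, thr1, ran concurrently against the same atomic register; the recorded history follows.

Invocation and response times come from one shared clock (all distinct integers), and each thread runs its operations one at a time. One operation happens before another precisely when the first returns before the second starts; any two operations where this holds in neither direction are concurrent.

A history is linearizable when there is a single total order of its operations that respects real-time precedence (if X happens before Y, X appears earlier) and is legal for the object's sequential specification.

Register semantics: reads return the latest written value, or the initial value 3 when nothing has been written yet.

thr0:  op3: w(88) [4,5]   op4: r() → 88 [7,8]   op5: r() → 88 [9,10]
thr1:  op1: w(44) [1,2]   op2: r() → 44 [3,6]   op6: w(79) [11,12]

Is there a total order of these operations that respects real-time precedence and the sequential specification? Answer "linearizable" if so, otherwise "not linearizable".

linearizable

one valid linearization: op1, op2, op3, op4, op5, op6
after step 1 (op1 w(44)): value 44
after step 2 (op2 r() → 44): value 44
after step 3 (op3 w(88)): value 88
after step 4 (op4 r() → 88): value 88
after step 5 (op5 r() → 88): value 88
after step 6 (op6 w(79)): value 79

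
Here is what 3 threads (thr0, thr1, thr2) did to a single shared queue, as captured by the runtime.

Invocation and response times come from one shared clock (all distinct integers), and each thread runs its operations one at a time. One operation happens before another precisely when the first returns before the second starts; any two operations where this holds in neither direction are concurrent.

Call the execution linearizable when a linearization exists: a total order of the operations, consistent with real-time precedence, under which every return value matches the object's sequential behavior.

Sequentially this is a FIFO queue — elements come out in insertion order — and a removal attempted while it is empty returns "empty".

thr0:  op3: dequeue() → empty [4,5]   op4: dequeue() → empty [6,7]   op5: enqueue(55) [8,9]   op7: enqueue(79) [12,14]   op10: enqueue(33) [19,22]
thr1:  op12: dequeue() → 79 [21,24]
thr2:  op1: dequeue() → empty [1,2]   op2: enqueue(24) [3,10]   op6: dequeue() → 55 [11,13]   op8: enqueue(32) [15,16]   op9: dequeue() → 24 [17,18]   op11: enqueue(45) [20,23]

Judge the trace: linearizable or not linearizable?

linearizable

one valid linearization: op1, op3, op4, op5, op2, op6, op7, op8, op9, op10, op11, op12
1. op1 dequeue() → empty, leaving queue <>
2. op3 dequeue() → empty, leaving queue <>
3. op4 dequeue() → empty, leaving queue <>
4. op5 enqueue(55), leaving queue <55>
5. op2 enqueue(24), leaving queue <55,24>
6. op6 dequeue() → 55, leaving queue <24>
7. op7 enqueue(79), leaving queue <24,79>
8. op8 enqueue(32), leaving queue <24,79,32>
9. op9 dequeue() → 24, leaving queue <79,32>
10. op10 enqueue(33), leaving queue <79,32,33>
11. op11 enqueue(45), leaving queue <79,32,33,45>
12. op12 dequeue() → 79, leaving queue <32,33,45>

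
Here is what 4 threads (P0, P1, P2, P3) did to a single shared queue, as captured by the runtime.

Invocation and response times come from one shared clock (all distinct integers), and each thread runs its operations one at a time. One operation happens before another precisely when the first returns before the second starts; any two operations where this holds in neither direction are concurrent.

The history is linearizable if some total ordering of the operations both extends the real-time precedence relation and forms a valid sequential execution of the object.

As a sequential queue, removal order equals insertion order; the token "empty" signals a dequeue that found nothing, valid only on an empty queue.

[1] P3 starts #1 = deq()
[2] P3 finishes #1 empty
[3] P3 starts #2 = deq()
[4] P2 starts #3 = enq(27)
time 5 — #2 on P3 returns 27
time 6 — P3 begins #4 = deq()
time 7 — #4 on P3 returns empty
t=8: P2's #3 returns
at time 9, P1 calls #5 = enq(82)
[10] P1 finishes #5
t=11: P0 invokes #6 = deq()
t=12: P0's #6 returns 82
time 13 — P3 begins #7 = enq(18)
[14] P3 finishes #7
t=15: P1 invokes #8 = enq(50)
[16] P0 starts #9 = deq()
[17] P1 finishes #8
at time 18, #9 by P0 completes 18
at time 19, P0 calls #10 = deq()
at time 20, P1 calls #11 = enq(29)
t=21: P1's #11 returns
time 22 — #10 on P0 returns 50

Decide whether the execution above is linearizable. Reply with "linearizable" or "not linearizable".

linearizable

witness order: #1, #3, #2, #4, #5, #6, #7, #8, #9, #10, #11
step 1: #1 deq() → empty — queue <>
step 2: #3 enq(27) — queue <27>
step 3: #2 deq() → 27 — queue <>
step 4: #4 deq() → empty — queue <>
step 5: #5 enq(82) — queue <82>
step 6: #6 deq() → 82 — queue <>
step 7: #7 enq(18) — queue <18>
step 8: #8 enq(50) — queue <18,50>
step 9: #9 deq() → 18 — queue <50>
step 10: #10 deq() → 50 — queue <>
step 11: #11 enq(29) — queue <29>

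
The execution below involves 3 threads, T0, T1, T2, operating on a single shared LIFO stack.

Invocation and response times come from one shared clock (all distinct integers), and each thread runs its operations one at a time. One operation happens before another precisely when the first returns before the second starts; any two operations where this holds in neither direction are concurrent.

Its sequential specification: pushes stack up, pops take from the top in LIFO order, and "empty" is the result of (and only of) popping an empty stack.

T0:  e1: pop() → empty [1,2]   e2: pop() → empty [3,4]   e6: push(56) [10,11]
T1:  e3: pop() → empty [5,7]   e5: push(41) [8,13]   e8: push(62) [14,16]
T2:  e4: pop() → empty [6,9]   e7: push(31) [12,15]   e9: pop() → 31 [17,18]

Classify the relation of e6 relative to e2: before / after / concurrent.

e6 spans [10,11], e2 spans [3,4]
resp(e2)=4 < inv(e6)=10

after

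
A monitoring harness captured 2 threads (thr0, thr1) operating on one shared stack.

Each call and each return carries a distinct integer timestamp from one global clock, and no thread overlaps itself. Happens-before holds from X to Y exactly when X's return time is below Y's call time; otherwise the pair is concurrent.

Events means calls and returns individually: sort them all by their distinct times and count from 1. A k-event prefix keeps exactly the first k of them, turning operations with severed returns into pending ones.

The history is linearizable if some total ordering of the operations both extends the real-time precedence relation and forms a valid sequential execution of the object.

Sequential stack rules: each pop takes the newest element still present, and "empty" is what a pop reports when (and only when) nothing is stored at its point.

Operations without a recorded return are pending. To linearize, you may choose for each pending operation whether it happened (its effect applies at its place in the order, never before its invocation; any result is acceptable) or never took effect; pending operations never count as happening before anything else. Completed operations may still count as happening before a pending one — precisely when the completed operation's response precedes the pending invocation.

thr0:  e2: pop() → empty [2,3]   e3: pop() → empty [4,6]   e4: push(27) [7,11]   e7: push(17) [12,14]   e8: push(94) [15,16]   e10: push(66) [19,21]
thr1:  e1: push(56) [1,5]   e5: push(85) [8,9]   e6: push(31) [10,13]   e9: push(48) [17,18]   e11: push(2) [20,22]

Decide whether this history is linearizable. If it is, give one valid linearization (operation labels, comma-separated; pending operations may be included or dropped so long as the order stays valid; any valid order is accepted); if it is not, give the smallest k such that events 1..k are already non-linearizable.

linearizable — witness: e2, e3, e1, e4, e5, e6, e7, e8, e9, e10, e11

after step 1 (e2 pop() → empty): stack <>
after step 2 (e3 pop() → empty): stack <>
after step 3 (e1 push(56)): stack <56>
after step 4 (e4 push(27)): stack <56,27>
after step 5 (e5 push(85)): stack <56,27,85>
after step 6 (e6 push(31)): stack <56,27,85,31>
after step 7 (e7 push(17)): stack <56,27,85,31,17>
after step 8 (e8 push(94)): stack <56,27,85,31,17,94>
after step 9 (e9 push(48)): stack <56,27,85,31,17,94,48>
after step 10 (e10 push(66)): stack <56,27,85,31,17,94,48,66>
after step 11 (e11 push(2)): stack <56,27,85,31,17,94,48,66,2>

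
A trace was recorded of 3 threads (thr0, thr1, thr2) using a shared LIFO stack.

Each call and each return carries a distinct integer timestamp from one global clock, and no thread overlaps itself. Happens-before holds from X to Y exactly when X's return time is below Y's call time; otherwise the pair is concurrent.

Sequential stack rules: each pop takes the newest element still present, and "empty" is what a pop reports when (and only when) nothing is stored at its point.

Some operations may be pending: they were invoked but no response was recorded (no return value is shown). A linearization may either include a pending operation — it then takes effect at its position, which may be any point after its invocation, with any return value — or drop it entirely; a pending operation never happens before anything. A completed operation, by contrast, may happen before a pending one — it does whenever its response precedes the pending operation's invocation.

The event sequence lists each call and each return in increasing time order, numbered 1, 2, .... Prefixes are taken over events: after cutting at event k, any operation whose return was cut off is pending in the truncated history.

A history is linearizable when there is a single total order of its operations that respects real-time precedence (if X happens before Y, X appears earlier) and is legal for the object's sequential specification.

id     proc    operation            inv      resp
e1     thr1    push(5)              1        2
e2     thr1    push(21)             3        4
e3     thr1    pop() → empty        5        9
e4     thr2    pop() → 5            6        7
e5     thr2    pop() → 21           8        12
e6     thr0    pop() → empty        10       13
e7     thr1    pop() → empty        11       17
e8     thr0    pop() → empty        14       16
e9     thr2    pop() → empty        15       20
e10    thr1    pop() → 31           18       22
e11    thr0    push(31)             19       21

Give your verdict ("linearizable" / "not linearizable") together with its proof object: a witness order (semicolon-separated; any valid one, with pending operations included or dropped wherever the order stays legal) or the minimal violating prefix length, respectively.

already the first 9 events (up to e3's response at time 9) admit no linearization; the first 8 still do
2 orders of the 4 completed LIFO stack ops respect real time; none is legal
include/drop combinations of the 1 pending operation (e5) were all tried; none helps
sample order e1, e2, e3, e4 (pending dropped) stalls at step 3 — e3 pop() → empty has no legal effect
sample order e1, e2, e4, e3 (pending dropped) stalls at step 3 — e4 pop() → 5 has no legal effect

not linearizable — minimal violating prefix: 9 events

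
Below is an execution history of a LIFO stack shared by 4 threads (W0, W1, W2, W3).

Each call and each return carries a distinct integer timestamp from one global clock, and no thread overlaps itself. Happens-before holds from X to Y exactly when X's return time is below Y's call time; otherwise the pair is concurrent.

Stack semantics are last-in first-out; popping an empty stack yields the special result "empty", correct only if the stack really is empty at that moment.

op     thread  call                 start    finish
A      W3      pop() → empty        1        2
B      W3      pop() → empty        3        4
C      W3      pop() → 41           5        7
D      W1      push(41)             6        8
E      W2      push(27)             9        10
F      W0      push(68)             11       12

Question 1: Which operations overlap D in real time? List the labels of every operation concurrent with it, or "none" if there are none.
concurrent with D ([6,8]): every op whose interval crosses 6..8
A [1,2]: before
B [3,4]: before
C [5,7]: concurrent
E [9,10]: after
F [11,12]: after

C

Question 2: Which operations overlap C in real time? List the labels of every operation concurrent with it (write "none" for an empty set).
overlap test against C [5,7]: concurrent iff the interval meets 5..7
A [1,2]: before
B [3,4]: before
D [6,8]: concurrent
E [9,10]: after
F [11,12]: after

D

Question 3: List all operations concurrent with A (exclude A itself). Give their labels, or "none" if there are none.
A spans [1,2]: anything still running between times 1 and 2 counts as concurrent
B [3,4]: after
C [5,7]: after
D [6,8]: after
E [9,10]: after
F [11,12]: after

none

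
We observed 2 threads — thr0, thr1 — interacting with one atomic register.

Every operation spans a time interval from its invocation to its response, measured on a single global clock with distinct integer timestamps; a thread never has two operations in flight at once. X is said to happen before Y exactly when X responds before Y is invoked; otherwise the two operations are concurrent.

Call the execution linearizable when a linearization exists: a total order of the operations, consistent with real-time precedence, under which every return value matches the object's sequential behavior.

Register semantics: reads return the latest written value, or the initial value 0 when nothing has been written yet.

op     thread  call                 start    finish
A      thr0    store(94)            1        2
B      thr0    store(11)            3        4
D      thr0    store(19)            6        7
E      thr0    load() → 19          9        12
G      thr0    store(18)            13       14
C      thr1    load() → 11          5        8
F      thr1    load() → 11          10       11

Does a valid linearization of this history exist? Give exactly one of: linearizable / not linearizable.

not linearizable

the violation lands at event 11, F's response at time 11: events 1..10 linearize, events 1..11 do not
5 completed operations, 2 real-time-consistent orders — every atomic register replay fails
include/drop combinations of the 1 pending operation (E) were all tried; none helps
one such order, A, B, C, D, F (pending dropped), breaks at step 5 where F load() → 11 is illegal
one such order, A, B, D, C, F (pending dropped), breaks at step 4 where C load() → 11 is illegal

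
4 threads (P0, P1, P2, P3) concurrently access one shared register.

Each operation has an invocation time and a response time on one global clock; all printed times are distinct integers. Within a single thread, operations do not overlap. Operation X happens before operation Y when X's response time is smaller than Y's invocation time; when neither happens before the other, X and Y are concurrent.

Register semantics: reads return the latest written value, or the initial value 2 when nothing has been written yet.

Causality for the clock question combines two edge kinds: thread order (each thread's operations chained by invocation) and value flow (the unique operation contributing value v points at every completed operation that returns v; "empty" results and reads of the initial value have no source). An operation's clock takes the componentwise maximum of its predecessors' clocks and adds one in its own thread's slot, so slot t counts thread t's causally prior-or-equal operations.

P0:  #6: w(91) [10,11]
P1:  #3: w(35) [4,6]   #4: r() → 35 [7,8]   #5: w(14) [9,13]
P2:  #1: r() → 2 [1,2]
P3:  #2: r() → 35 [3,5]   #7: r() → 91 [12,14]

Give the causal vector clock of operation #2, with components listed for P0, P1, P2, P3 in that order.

(0, 1, 0, 1)

VC(#1, invoked at 1): no causal predecessors; +1 on P2 → (0, 0, 1, 0)
VC(#3, invoked at 4): no causal predecessors; +1 on P1 → (0, 1, 0, 0)
VC(#6, invoked at 10): no causal predecessors; +1 on P0 → (1, 0, 0, 0)
#2, invoked 3, takes VC(#3)=(0, 1, 0, 0) under max, adds 1 for P3 → (0, 1, 0, 1)
#4, invoked 7, takes VC(#3)=(0, 1, 0, 0) under max, adds 1 for P1 → (0, 2, 0, 0)
#5, invoked 9, takes VC(#4)=(0, 2, 0, 0) under max, adds 1 for P1 → (0, 3, 0, 0)
#7, invoked 12, takes VC(#2)=(0, 1, 0, 1), VC(#6)=(1, 0, 0, 0) under max, adds 1 for P3 → (1, 1, 0, 2)
target: VC(#2) = (0, 1, 0, 1)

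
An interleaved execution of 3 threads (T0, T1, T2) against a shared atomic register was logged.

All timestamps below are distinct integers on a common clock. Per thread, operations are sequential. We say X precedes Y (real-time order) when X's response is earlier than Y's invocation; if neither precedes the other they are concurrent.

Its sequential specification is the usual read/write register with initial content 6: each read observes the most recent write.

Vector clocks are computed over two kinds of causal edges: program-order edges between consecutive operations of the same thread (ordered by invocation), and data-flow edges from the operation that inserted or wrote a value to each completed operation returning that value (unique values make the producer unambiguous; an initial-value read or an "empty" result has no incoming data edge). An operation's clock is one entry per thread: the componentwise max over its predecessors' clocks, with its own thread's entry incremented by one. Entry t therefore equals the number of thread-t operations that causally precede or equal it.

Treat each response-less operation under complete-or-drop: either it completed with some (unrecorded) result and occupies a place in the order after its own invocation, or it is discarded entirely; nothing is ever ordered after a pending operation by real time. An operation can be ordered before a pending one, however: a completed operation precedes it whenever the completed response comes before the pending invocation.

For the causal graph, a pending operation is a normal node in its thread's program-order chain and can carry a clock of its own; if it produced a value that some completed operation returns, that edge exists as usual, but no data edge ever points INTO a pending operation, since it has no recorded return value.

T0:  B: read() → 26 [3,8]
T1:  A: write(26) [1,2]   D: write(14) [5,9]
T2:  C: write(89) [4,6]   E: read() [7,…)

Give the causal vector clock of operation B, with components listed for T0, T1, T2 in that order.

(1, 1, 0)

root op C, invoked 4: fresh clock plus T2's own tick → (0, 0, 1)
root op A, invoked 1: fresh clock plus T1's own tick → (0, 1, 0)
invoked at 7, E merges VC(C)=(0, 0, 1) and bumps T2's slot → (0, 0, 2)
invoked at 5, D merges VC(A)=(0, 1, 0) and bumps T1's slot → (0, 2, 0)
invoked at 3, B merges VC(A)=(0, 1, 0) and bumps T0's slot → (1, 1, 0)
target: VC(B) = (1, 1, 0)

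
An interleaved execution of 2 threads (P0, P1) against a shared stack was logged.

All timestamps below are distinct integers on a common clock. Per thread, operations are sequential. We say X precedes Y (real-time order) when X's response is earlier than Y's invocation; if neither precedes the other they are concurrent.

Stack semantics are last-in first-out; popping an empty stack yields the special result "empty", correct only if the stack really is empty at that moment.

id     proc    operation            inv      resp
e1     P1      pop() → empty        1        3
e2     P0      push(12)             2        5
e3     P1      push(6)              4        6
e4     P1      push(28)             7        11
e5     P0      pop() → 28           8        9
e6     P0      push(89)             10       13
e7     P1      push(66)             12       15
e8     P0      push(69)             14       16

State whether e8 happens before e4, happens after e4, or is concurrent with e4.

after

e8 spans [14,16], e4 spans [7,11]
resp(e4)=11 < inv(e8)=14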